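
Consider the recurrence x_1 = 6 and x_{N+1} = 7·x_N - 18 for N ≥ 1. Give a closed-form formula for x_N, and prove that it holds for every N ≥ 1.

Computing the first terms: x_1 = 6, x_2 = 24, x_3 = 150. This suggests x_N = 3·7^(N - 1) + 3.
Base case (N = 1): the formula gives 6 = 6 = x_1.
Inductive step: suppose the statement holds for some j ≥ 1, so x_j = 3·7^(j - 1) + 3.
Then x_{j+1} = 7·x_j - 18 = 7·(3·7^(j - 1) + 3) - 18 = 3·7^j + 3 = 3·7^((j+1) - 1) + 3,
which is the claimed formula at N = j+1.
By induction, the statement is established for all N ≥ 1.

x_N = 3·7^(N - 1) + 3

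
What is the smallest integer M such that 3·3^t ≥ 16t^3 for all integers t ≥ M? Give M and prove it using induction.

M = 7

At t = 6: 2187 < 3456, so the inequality fails and M ≥ 7. We prove 3·3^t ≥ 16t^3 for all t ≥ 7.
Base step (t = 7): 3·3^t = 6561 and 16t^3 = 5488, so 6561 ≥ 5488.
Suppose the result is true for t = i, so 3·3^i ≥ 16i^3.
Then 3·3^(i + 1) = 3·(3·3^i) ≥ 3·(16i^3).
Also, for i ≥ 7 we have 3·(16i^3) ≥ 16(i+1)^3, since 3 ≥ (1 + 1/i)^3 for all i ≥ 7.
Combining, 3·3^(i + 1) ≥ 16(i+1)^3.
Hence, by induction on t, the claim holds for every t ≥ 7.
Hence the smallest such M is 7.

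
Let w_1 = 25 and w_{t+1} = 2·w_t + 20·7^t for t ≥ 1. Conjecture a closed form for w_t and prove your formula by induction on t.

w_t = -3·2^(t - 1) + 4·7^t

Computing the first terms: w_1 = 25, w_2 = 190, w_3 = 1360. This suggests w_t = -3·2^(t - 1) + 4·7^t.
For the base case t = 1: the formula gives 25 = 25 = w_1.
For the inductive step, assume it holds for an arbitrary m ≥ 1, so w_m = -3·2^(m - 1) + 4·7^m.
Then w_{m+1} = 2·w_m + 20·7^m = 2·(-3·2^(m - 1) + 4·7^m) + 20·7^m = -3·2^m + 4·7^(m + 1) = -3·2^((m+1) - 1) + 4·7^(m+1),
which is the claimed formula at t = m+1.
By the principle of mathematical induction, the result holds for all t ≥ 1.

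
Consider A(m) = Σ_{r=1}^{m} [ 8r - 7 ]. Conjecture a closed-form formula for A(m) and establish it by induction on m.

We claim A(m) = m(4m - 3) for all m ≥ 1.
When m = 1: A(1) = 1, and the closed form gives 1. They agree.
Inductive step: assume the claim holds for m = r, so A(r) = r(4r - 3).
Then A(r+1) = A(r) + (8r + 1) = (r(4r - 3)) + (8r + 1).
Simplifying, A(r+1) = (r + 1)(4r + 1) = (r+1)(4(r+1) - 3),
which is the closed form with m = r+1.
By induction, the statement is established for all m ≥ 1.

A(m) = m(4m - 3)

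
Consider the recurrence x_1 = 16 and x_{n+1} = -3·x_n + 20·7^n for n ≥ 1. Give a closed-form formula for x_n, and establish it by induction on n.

Computing the first terms: x_1 = 16, x_2 = 92, x_3 = 704. This suggests x_n = 2(-3)^(n - 1) + 2·7^n.
Base case (n = 1): the formula gives 16 = 16 = x_1.
Inductive step: assume the claim holds for n = p, so x_p = 2(-3)^(p - 1) + 2·7^p.
Then x_{p+1} = -3·x_p + 20·7^p = -3·(2(-3)^(p - 1) + 2·7^p) + 20·7^p = 2(-3)^p + 2·7^(p + 1) = 2(-3)^((p+1) - 1) + 2·7^(p+1),
which is the claimed formula at n = p+1.
By induction, the statement is established for all n ≥ 1.

x_n = 2(-3)^(n - 1) + 2·7^n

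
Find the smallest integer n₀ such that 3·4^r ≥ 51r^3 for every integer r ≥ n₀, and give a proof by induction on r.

At r = 5: 3072 < 6375, so the inequality fails and n₀ ≥ 6. We prove 3·4^r ≥ 51r^3 for all r ≥ 6.
Base step (r = 6): 3·4^r = 12288 and 51r^3 = 11016, so 12288 ≥ 11016.
Inductive step: assume the claim holds for r = m, so 3·4^m ≥ 51m^3.
Then 3·4^(m + 1) = 4·(3·4^m) ≥ 4·(51m^3).
Also, for m ≥ 6 we have 4·(51m^3) ≥ 51(m+1)^3, since 4 ≥ (1 + 1/m)^3 for all m ≥ 6.
Combining, 3·4^(m + 1) ≥ 51(m+1)^3.
Hence, by induction on r, the claim holds for every r ≥ 6.
Hence the smallest such n₀ is 6.

n₀ = 6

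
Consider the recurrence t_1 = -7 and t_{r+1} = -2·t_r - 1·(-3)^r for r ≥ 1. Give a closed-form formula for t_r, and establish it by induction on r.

t_r = -(-2)^(r + 1) + (-3)^r

Computing the first terms: t_1 = -7, t_2 = 17, t_3 = -43. This suggests t_r = -(-2)^(r + 1) + (-3)^r.
When r = 1: the formula gives -7 = -7 = t_1.
Inductive step: suppose the statement holds for some p ≥ 1, so t_p = -(-2)^(p + 1) + (-3)^p.
Then t_{p+1} = -2·t_p - 1·(-3)^p = -2·(-(-2)^(p + 1) + (-3)^p) - 1·(-3)^p = -(-2)^(p + 2) + (-3)^(p + 1) = -(-2)^((p+1) + 1) + (-3)^(p+1),
which is the claimed formula at r = p+1.
By the principle of mathematical induction, the result holds for all r ≥ 1.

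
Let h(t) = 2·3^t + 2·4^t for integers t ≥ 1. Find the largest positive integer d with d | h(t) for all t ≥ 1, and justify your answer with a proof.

Computing the first values: h(1) = 14 and h(2) = 50; gcd(14, 50) = 2, so d ≤ 2.
We prove 2 | 2·3^t + 2·4^t for all t ≥ 1 by induction on t.
Base case (t = 1): h(1) = 14 = 2·(7), so 2 | h(1).
Inductive step: suppose the statement holds for some r ≥ 1, i.e. 2 | h(r). Then
h(r+1) − 4·h(r) = (2·3^(r+1) + 2·4^(r+1)) − 4·(2·3^r + 2·4^r) = (2)·3^r·(3 − 4) = (-2)·3^r. Since 2 | h(r) by the inductive hypothesis, 2 | 4·h(r); and 2 | -2 since -2 = 2·-1. Therefore 2 | h(r+1).
This completes the induction.
Therefore the largest such d is 2.

d = 2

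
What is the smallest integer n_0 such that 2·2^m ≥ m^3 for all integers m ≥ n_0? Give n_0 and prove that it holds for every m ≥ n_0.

At m = 7: 256 < 343, so the inequality fails and n_0 ≥ 8. We prove 2·2^m ≥ m^3 for all m ≥ 8.
Base case (m = 8): 2·2^m = 512 and m^3 = 512, so 512 ≥ 512.
Inductive step: suppose the statement holds for some i ≥ 8, so 2·2^i ≥ i^3.
Then 2·2^(i + 1) = 2·(2·2^i) ≥ 2·(i^3).
Also, for i ≥ 8 we have 2·(i^3) ≥ (i+1)^3, since 2 ≥ (1 + 1/i)^3 for all i ≥ 8.
Combining, 2·2^(i + 1) ≥ (i+1)^3.
By the principle of mathematical induction, the result holds for all m ≥ 8.
Hence the smallest such n_0 is 8.

n_0 = 8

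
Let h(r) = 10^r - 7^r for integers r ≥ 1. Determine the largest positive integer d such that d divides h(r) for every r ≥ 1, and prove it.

d = 3

Computing the first values: h(1) = 3 and h(2) = 51; gcd(3, 51) = 3, so d ≤ 3.
We prove 3 | 10^r - 7^r for all r ≥ 1 by induction on r.
For the base case r = 1: h(1) = 3 = 3·(1), so 3 | h(1).
Suppose the result is true for r = p, i.e. 3 | h(p). Then
10^{p+1} − 7^{p+1} = 10·10^p − 7·7^p = 10·(10^p − 7^p) + (3)·7^p. The first term is divisible by 3 by the inductive hypothesis, and the second term (3)·7^p is divisible by 3 since 3 | 3. Hence 3 | h(p+1).
This completes the induction.
Therefore the largest such d is 3.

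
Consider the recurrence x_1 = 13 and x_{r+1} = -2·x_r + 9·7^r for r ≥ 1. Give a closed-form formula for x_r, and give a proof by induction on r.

Computing the first terms: x_1 = 13, x_2 = 37, x_3 = 367. This suggests x_r = -3(-2)^r + 7^r.
Base step (r = 1): the formula gives 13 = 13 = x_1.
Suppose the result is true for r = m, so x_m = -3(-2)^m + 7^m.
Then x_{m+1} = -2·x_m + 9·7^m = -2·(-3(-2)^m + 7^m) + 9·7^m = -3(-2)^(m + 1) + 7^(m + 1),
which is the claimed formula at r = m+1.
By the principle of mathematical induction, the result holds for all r ≥ 1.

x_r = -3(-2)^r + 7^r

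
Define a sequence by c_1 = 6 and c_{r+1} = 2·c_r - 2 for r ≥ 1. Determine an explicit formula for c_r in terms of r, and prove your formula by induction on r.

c_r = 2^(r + 1) + 2

Computing the first terms: c_1 = 6, c_2 = 10, c_3 = 18. This suggests c_r = 2^(r + 1) + 2.
Base step (r = 1): the formula gives 6 = 6 = c_1.
Inductive step: assume the claim holds for r = p, so c_p = 2^(p + 1) + 2.
Then c_{p+1} = 2·c_p - 2 = 2·(2^(p + 1) + 2) - 2 = 2^(p + 2) + 2 = 2^((p+1) + 1) + 2,
which is the claimed formula at r = p+1.
Hence, by induction on r, the claim holds for every r ≥ 1.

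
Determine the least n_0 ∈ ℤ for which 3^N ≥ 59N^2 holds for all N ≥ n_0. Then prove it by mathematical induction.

At N = 7: 2187 < 2891, so the inequality fails and n_0 ≥ 8. We prove 3^N ≥ 59N^2 for all N ≥ 8.
Base step (N = 8): 3^N = 6561 and 59N^2 = 3776, so 6561 ≥ 3776.
Inductive step: suppose the statement holds for some k ≥ 8, so 3^k ≥ 59k^2.
Then 3^(k + 1) = 3·(3^k) ≥ 3·(59k^2).
Also, for k ≥ 8 we have 3·(59k^2) ≥ 59(k+1)^2, since 3 ≥ (1 + 1/k)^2 for all k ≥ 8.
Combining, 3^(k + 1) ≥ 59(k+1)^2.
Hence, by induction on N, the claim holds for every N ≥ 8.
Hence the smallest such n_0 is 8.

n_0 = 8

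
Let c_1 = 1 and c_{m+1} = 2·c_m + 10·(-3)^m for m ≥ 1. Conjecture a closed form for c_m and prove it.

Computing the first terms: c_1 = 1, c_2 = -28, c_3 = 34. This suggests c_m = -2(-3)^m - 5·2^(m - 1).
When m = 1: the formula gives 1 = 1 = c_1.
Inductive step: assume the claim holds for m = r, so c_r = -2(-3)^r - 5·2^(r - 1).
Then c_{r+1} = 2·c_r + 10·(-3)^r = 2·(-2(-3)^r - 5·2^(r - 1)) + 10·(-3)^r = -2(-3)^(r + 1) - 5·2^r = -2(-3)^(r+1) - 5·2^((r+1) - 1),
which is the claimed formula at m = r+1.
This completes the induction.

c_m = -2(-3)^m - 5·2^(m - 1)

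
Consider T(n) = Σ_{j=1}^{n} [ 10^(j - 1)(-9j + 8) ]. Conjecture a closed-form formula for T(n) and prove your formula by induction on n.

T(n) = 10^n(-n + 1) - 1

We claim T(n) = 10^n(-n + 1) - 1 for all n ≥ 1.
For the base case n = 1: T(1) = -1, and the closed form gives -1. They agree.
For the inductive step, assume it holds for an arbitrary j ≥ 1, so T(j) = 10^j(-j + 1) - 1.
Then T(j+1) = T(j) + (10^j(-9j - 1)) = (10^j(-j + 1) - 1) + (10^j(-9j - 1)).
Simplifying, T(j+1) = -10·10^j·j - 1 = 10^(j+1)(-(j+1) + 1) - 1,
which is the closed form with n = j+1.
By induction, the statement is established for all n ≥ 1.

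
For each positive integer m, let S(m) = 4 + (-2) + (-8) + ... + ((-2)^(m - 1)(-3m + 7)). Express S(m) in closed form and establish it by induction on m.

S(m) = (-2)^m(m - 2) + 2

We claim S(m) = (-2)^m(m - 2) + 2 for all m ≥ 1.
Base case (m = 1): S(1) = 4, and the closed form gives 4. They agree.
Inductive step: assume the claim holds for m = k, so S(k) = (-2)^k(k - 2) + 2.
Then S(k+1) = S(k) + ((-2)^k(-3k + 4)) = ((-2)^k(k - 2) + 2) + ((-2)^k(-3k + 4)).
Simplifying, S(k+1) = -2(-2)^k·k + 2(-2)^k + 2 = (-2)^(k+1)((k+1) - 2) + 2,
which is the closed form with m = k+1.
Hence, by induction on m, the claim holds for every m ≥ 1.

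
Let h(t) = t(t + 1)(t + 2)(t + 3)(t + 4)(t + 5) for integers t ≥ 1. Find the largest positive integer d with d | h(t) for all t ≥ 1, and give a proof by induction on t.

d = 720

Computing the first values: h(1) = 720 and h(2) = 5040; gcd(720, 5040) = 720, so d ≤ 720.
We prove 720 | t(t + 1)(t + 2)(t + 3)(t + 4)(t + 5) for all t ≥ 1 by induction on t.
When t = 1: h(1) = 720 = 720·(1), so 720 | h(1).
Inductive step: suppose the statement holds for some p ≥ 1, i.e. 720 | h(p). Then
h(p+1) − h(p) = (p+1)·(p+2)·(p+3)·(p+4)·(p+5)·(p+6) − p·(p+1)·(p+2)·(p+3)·(p+4)·(p+5) = (p+1)·(p+2)·(p+3)·(p+4)·(p+5)·[(p+6) − p] = 6·(p+1)·(p+2)·(p+3)·(p+4)·(p+5). The product of 5 consecutive integers is divisible by (5)! = 120, so h(p+1) − h(p) is divisible by 6·120 = 720. By the inductive hypothesis 720 | h(p), hence 720 | h(p+1).
This completes the induction.
Therefore the largest such d is 720.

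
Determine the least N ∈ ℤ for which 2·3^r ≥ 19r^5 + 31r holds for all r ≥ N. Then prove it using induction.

N = 15

At r = 14: 9565938 < 10219090, so the inequality fails and N ≥ 15. We prove 2·3^r ≥ 19r^5 + 31r for all r ≥ 15.
For the base case r = 15: 2·3^r = 28697814 and 19r^5 + 31r = 14428590, so 28697814 ≥ 14428590.
For the inductive step, assume it holds for an arbitrary j ≥ 15, so 2·3^j ≥ 19j^5 + 31j.
Then 2·3^(j + 1) = 3·(2·3^j) ≥ 3·(19j^5 + 31j).
Also, for j ≥ 15 we have 3·(19j^5 + 31j) ≥ 19(j+1)^5 + 31(j+1), since 3·(19j^5 + 31j) − (19(j+1)^5 + 31(j+1)) = 38j^5 - 95j^4 - 190j^3 - 190j^2 - 33j - 50, which is nonnegative for all j ≥ 15.
Combining, 2·3^(j + 1) ≥ 19(j+1)^5 + 31(j+1).
By the principle of mathematical induction, the result holds for all r ≥ 15.
Hence the smallest such N is 15.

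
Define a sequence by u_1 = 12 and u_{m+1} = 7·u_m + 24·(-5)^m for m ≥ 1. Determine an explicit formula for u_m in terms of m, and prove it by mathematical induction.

u_m = -2(-5)^m + 2·7^(m - 1)

Computing the first terms: u_1 = 12, u_2 = -36, u_3 = 348. This suggests u_m = -2(-5)^m + 2·7^(m - 1).
Base step (m = 1): the formula gives 12 = 12 = u_1.
For the inductive step, assume it holds for an arbitrary k ≥ 1, so u_k = -2(-5)^k + 2·7^(k - 1).
Then u_{k+1} = 7·u_k + 24·(-5)^k = 7·(-2(-5)^k + 2·7^(k - 1)) + 24·(-5)^k = -2(-5)^(k + 1) + 2·7^k = -2(-5)^(k+1) + 2·7^((k+1) - 1),
which is the claimed formula at m = k+1.
This completes the induction.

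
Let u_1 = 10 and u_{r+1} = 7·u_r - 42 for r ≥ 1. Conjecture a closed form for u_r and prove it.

Computing the first terms: u_1 = 10, u_2 = 28, u_3 = 154. This suggests u_r = 3·7^(r - 1) + 7.
For the base case r = 1: the formula gives 10 = 10 = u_1.
Inductive step: assume the claim holds for r = k, so u_k = 3·7^(k - 1) + 7.
Then u_{k+1} = 7·u_k - 42 = 7·(3·7^(k - 1) + 7) - 42 = 3·7^k + 7 = 3·7^((k+1) - 1) + 7,
which is the claimed formula at r = k+1.
By the principle of mathematical induction, the result holds for all r ≥ 1.

u_r = 3·7^(r - 1) + 7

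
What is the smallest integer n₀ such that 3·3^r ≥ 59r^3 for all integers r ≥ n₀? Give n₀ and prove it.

n₀ = 9

At r = 8: 19683 < 30208, so the inequality fails and n₀ ≥ 9. We prove 3·3^r ≥ 59r^3 for all r ≥ 9.
Base case (r = 9): 3·3^r = 59049 and 59r^3 = 43011, so 59049 ≥ 43011.
Inductive step: assume the claim holds for r = m, so 3·3^m ≥ 59m^3.
Then 3·3^(m + 1) = 3·(3·3^m) ≥ 3·(59m^3).
Also, for m ≥ 9 we have 3·(59m^3) ≥ 59(m+1)^3, since 3 ≥ (1 + 1/m)^3 for all m ≥ 9.
Combining, 3·3^(m + 1) ≥ 59(m+1)^3.
This completes the induction.
Hence the smallest such n₀ is 9.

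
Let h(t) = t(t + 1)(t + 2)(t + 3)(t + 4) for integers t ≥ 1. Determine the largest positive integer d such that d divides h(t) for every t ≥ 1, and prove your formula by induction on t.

d = 120

Computing the first values: h(1) = 120 and h(2) = 720; gcd(120, 720) = 120, so d ≤ 120.
We prove 120 | t(t + 1)(t + 2)(t + 3)(t + 4) for all t ≥ 1 by induction on t.
When t = 1: h(1) = 120 = 120·(1), so 120 | h(1).
For the inductive step, assume it holds for an arbitrary k ≥ 1, i.e. 120 | h(k). Then
h(k+1) − h(k) = (k+1)·(k+2)·(k+3)·(k+4)·(k+5) − k·(k+1)·(k+2)·(k+3)·(k+4) = (k+1)·(k+2)·(k+3)·(k+4)·[(k+5) − k] = 5·(k+1)·(k+2)·(k+3)·(k+4). The product of 4 consecutive integers is divisible by (4)! = 24, so h(k+1) − h(k) is divisible by 5·24 = 120. By the inductive hypothesis 120 | h(k), hence 120 | h(k+1).
This completes the induction.
Therefore the largest such d is 120.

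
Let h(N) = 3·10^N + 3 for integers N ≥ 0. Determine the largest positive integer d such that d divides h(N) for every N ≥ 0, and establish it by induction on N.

Computing the first values: h(0) = 6 and h(1) = 33; gcd(6, 33) = 3, so d ≤ 3.
We prove 3 | 3·10^N + 3 for all N ≥ 0 by induction on N.
When N = 0: h(0) = 6 = 3·(2), so 3 | h(0).
Inductive step: suppose the statement holds for some j ≥ 0, i.e. 3 | h(j). Then
h(j+1) = 3·10^(j+1) + 3 = 10·(3·10^j + 3) - 27 = 10·h(j) - 27. The first term is divisible by 3 by the inductive hypothesis, and -27 is divisible by 3. Hence 3 | h(j+1).
By the principle of mathematical induction, the result holds for all N ≥ 0.
Therefore the largest such d is 3.

d = 3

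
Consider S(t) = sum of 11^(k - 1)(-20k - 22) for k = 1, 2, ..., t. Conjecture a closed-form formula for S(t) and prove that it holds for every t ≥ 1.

S(t) = -2·11^t(t + 1) + 2

We claim S(t) = -2·11^t(t + 1) + 2 for all t ≥ 1.
For the base case t = 1: S(1) = -42, and the closed form gives -42. They agree.
Inductive step: assume the claim holds for t = k, so S(k) = -2·11^k(k + 1) + 2.
Then S(k+1) = S(k) + (11^k(-20k - 42)) = (-2·11^k(k + 1) + 2) + (11^k(-20k - 42)).
Simplifying, S(k+1) = -22·11^k·k - 44·11^k + 2 = -2·11^(k+1)((k+1) + 1) + 2,
which is the closed form with t = k+1.
By the principle of mathematical induction, the result holds for all t ≥ 1.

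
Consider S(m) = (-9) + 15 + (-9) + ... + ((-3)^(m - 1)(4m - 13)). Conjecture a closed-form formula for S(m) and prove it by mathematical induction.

We claim S(m) = (-3)^m(-m + 3) - 3 for all m ≥ 1.
Base step (m = 1): S(1) = -9, and the closed form gives -9. They agree.
Inductive step: assume the claim holds for m = r, so S(r) = (-3)^r(-r + 3) - 3.
Then S(r+1) = S(r) + ((-3)^r(4r - 9)) = ((-3)^r(-r + 3) - 3) + ((-3)^r(4r - 9)).
Simplifying, S(r+1) = 3(-3)^r·r - 6(-3)^r - 3 = (-3)^(r+1)(-(r+1) + 3) - 3,
which is the closed form with m = r+1.
Hence, by induction on m, the claim holds for every m ≥ 1.

S(m) = (-3)^m(-m + 3) - 3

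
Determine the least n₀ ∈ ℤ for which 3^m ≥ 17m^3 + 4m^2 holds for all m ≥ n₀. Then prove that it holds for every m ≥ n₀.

At m = 8: 6561 < 8960, so the inequality fails and n₀ ≥ 9. We prove 3^m ≥ 17m^3 + 4m^2 for all m ≥ 9.
For the base case m = 9: 3^m = 19683 and 17m^3 + 4m^2 = 12717, so 19683 ≥ 12717.
Inductive step: suppose the statement holds for some p ≥ 9, so 3^p ≥ 17p^3 + 4p^2.
Then 3^(p + 1) = 3·(3^p) ≥ 3·(17p^3 + 4p^2).
Also, for p ≥ 9 we have 3·(17p^3 + 4p^2) ≥ 17(p+1)^3 + 4(p+1)^2, since 3·(17p^3 + 4p^2) − (17(p+1)^3 + 4(p+1)^2) = 34p^3 - 43p^2 - 59p - 21, which is nonnegative for all p ≥ 9.
Combining, 3^(p + 1) ≥ 17(p+1)^3 + 4(p+1)^2.
This completes the induction.
Hence the smallest such n₀ is 9.

n₀ = 9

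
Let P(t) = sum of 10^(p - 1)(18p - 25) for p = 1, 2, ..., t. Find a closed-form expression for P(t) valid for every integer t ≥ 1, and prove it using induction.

P(t) = 10^t(2t - 3) + 3

We claim P(t) = 10^t(2t - 3) + 3 for all t ≥ 1.
For the base case t = 1: P(1) = -7, and the closed form gives -7. They agree.
Inductive step: assume the claim holds for t = p, so P(p) = 10^p(2p - 3) + 3.
Then P(p+1) = P(p) + (10^p(18p - 7)) = (10^p(2p - 3) + 3) + (10^p(18p - 7)).
Simplifying, P(p+1) = 20·10^p·p - 10·10^p + 3 = 10^(p+1)(2(p+1) - 3) + 3,
which is the closed form with t = p+1.
Hence, by induction on t, the claim holds for every t ≥ 1.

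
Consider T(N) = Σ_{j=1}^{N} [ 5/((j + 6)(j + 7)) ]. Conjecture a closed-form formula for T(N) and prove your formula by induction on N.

T(N) = 5N/(7(N + 7))

We claim T(N) = 5N/(7(N + 7)) for all N ≥ 1.
For the base case N = 1: T(1) = 5/56, and the closed form gives 5/56. They agree.
Inductive step: assume the claim holds for N = j, so T(j) = 5j/(7(j + 7)).
Then T(j+1) = T(j) + (5/((j + 7)(j + 8))) = (5j/(7(j + 7))) + (5/((j + 7)(j + 8))).
Simplifying, T(j+1) = 5(j + 1)/(7(j + 8)) = 5(j+1)/(7((j+1) + 7)),
which is the closed form with N = j+1.
By induction, the statement is established for all N ≥ 1.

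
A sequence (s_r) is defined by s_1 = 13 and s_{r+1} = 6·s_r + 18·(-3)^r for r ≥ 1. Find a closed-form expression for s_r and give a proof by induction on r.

Computing the first terms: s_1 = 13, s_2 = 24, s_3 = 306. This suggests s_r = -2(-3)^r + 7·6^(r - 1).
When r = 1: the formula gives 13 = 13 = s_1.
Inductive step: suppose the statement holds for some k ≥ 1, so s_k = -2(-3)^k + 7·6^(k - 1).
Then s_{k+1} = 6·s_k + 18·(-3)^k = 6·(-2(-3)^k + 7·6^(k - 1)) + 18·(-3)^k = -2(-3)^(k + 1) + 7·6^k = -2(-3)^(k+1) + 7·6^((k+1) - 1),
which is the claimed formula at r = k+1.
Hence, by induction on r, the claim holds for every r ≥ 1.

s_r = -2(-3)^r + 7·6^(r - 1)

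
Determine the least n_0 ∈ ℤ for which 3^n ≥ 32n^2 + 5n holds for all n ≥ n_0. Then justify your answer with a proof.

n_0 = 7

At n = 6: 729 < 1182, so the inequality fails and n_0 ≥ 7. We prove 3^n ≥ 32n^2 + 5n for all n ≥ 7.
Base step (n = 7): 3^n = 2187 and 32n^2 + 5n = 1603, so 2187 ≥ 1603.
Inductive step: assume the claim holds for n = r, so 3^r ≥ 32r^2 + 5r.
Then 3^(r + 1) = 3·(3^r) ≥ 3·(32r^2 + 5r).
Also, for r ≥ 7 we have 3·(32r^2 + 5r) ≥ 32(r+1)^2 + 5(r+1), since 3·(32r^2 + 5r) − (32(r+1)^2 + 5(r+1)) = 64r^2 - 54r - 37, which is nonnegative for all r ≥ 7.
Combining, 3^(r + 1) ≥ 32(r+1)^2 + 5(r+1).
Hence, by induction on n, the claim holds for every n ≥ 7.
Hence the smallest such n_0 is 7.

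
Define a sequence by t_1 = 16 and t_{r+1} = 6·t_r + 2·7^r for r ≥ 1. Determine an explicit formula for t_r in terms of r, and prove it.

t_r = 2·6^(r - 1) + 2·7^r

Computing the first terms: t_1 = 16, t_2 = 110, t_3 = 758. This suggests t_r = 2·6^(r - 1) + 2·7^r.
When r = 1: the formula gives 16 = 16 = t_1.
Suppose the result is true for r = p, so t_p = 2·6^(p - 1) + 2·7^p.
Then t_{p+1} = 6·t_p + 2·7^p = 6·(2·6^(p - 1) + 2·7^p) + 2·7^p = 2·6^p + 2·7^(p + 1) = 2·6^((p+1) - 1) + 2·7^(p+1),
which is the claimed formula at r = p+1.
This completes the induction.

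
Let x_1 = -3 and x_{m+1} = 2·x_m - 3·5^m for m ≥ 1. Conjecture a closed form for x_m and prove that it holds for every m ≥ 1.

Computing the first terms: x_1 = -3, x_2 = -21, x_3 = -117. This suggests x_m = 2^m - 5^m.
When m = 1: the formula gives -3 = -3 = x_1.
Suppose the result is true for m = i, so x_i = 2^i - 5^i.
Then x_{i+1} = 2·x_i - 3·5^i = 2·(2^i - 5^i) - 3·5^i = 2^(i + 1) - 5^(i + 1),
which is the claimed formula at m = i+1.
Hence, by induction on m, the claim holds for every m ≥ 1.

x_m = 2^m - 5^m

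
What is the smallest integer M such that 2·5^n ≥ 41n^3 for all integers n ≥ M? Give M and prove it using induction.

M = 5

At n = 4: 1250 < 2624, so the inequality fails and M ≥ 5. We prove 2·5^n ≥ 41n^3 for all n ≥ 5.
Base case (n = 5): 2·5^n = 6250 and 41n^3 = 5125, so 6250 ≥ 5125.
For the inductive step, assume it holds for an arbitrary i ≥ 5, so 2·5^i ≥ 41i^3.
Then 2·5^(i + 1) = 5·(2·5^i) ≥ 5·(41i^3).
Also, for i ≥ 5 we have 5·(41i^3) ≥ 41(i+1)^3, since 5 ≥ (1 + 1/i)^3 for all i ≥ 5.
Combining, 2·5^(i + 1) ≥ 41(i+1)^3.
By induction, the statement is established for all n ≥ 5.
Hence the smallest such M is 5.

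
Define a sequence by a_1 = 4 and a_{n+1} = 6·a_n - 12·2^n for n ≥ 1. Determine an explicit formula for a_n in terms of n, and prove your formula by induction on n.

Computing the first terms: a_1 = 4, a_2 = 0, a_3 = -48. This suggests a_n = 3·2^n - 2·6^(n - 1).
Base case (n = 1): the formula gives 4 = 4 = a_1.
For the inductive step, assume it holds for an arbitrary j ≥ 1, so a_j = 3·2^j - 2·6^(j - 1).
Then a_{j+1} = 6·a_j - 12·2^j = 6·(3·2^j - 2·6^(j - 1)) - 12·2^j = 3·2^(j + 1) - 2·6^j = 3·2^(j+1) - 2·6^((j+1) - 1),
which is the claimed formula at n = j+1.
By induction, the statement is established for all n ≥ 1.

a_n = 3·2^n - 2·6^(n - 1)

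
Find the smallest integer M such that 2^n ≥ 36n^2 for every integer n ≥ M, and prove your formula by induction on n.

At n = 12: 4096 < 5184, so the inequality fails and M ≥ 13. We prove 2^n ≥ 36n^2 for all n ≥ 13.
Base step (n = 13): 2^n = 8192 and 36n^2 = 6084, so 8192 ≥ 6084.
For the inductive step, assume it holds for an arbitrary r ≥ 13, so 2^r ≥ 36r^2.
Then 2^(r + 1) = 2·(2^r) ≥ 2·(36r^2).
Also, for r ≥ 13 we have 2·(36r^2) ≥ 36(r+1)^2, since 2 ≥ (1 + 1/r)^2 for all r ≥ 13.
Combining, 2^(r + 1) ≥ 36(r+1)^2.
By induction, the statement is established for all n ≥ 13.
Hence the smallest such M is 13.

M = 13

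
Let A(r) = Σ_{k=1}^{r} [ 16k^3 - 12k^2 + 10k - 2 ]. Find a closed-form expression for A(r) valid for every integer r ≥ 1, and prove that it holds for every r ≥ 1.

We claim A(r) = r(2r + 1)(2r^2 + r + 1) for all r ≥ 1.
When r = 1: A(1) = 12, and the closed form gives 12. They agree.
Inductive step: assume the claim holds for r = k, so A(k) = k(4k^3 + 4k^2 + 3k + 1).
Then A(k+1) = A(k) + (16k^3 + 36k^2 + 34k + 12) = (k(4k^3 + 4k^2 + 3k + 1)) + (16k^3 + 36k^2 + 34k + 12).
Simplifying, A(k+1) = (k + 1)(2k + 3)(2k^2 + 5k + 4) = (k+1)(2(k+1) + 1)(2(k+1)^2 + (k+1) + 1),
which is the closed form with r = k+1.
By induction, the statement is established for all r ≥ 1.

A(r) = r(2r + 1)(2r^2 + r + 1)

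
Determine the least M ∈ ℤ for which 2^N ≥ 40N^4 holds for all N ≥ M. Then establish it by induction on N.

M = 24

At N = 23: 8388608 < 11193640, so the inequality fails and M ≥ 24. We prove 2^N ≥ 40N^4 for all N ≥ 24.
Base step (N = 24): 2^N = 16777216 and 40N^4 = 13271040, so 16777216 ≥ 13271040.
For the inductive step, assume it holds for an arbitrary p ≥ 24, so 2^p ≥ 40p^4.
Then 2^(p + 1) = 2·(2^p) ≥ 2·(40p^4).
Also, for p ≥ 24 we have 2·(40p^4) ≥ 40(p+1)^4, since 2 ≥ (1 + 1/p)^4 for all p ≥ 24.
Combining, 2^(p + 1) ≥ 40(p+1)^4.
By induction, the statement is established for all N ≥ 24.
Hence the smallest such M is 24.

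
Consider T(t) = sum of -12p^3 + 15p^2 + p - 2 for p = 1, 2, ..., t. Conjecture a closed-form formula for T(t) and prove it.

T(t) = -t(3t^3 + t^2 - 5t - 1)

We claim T(t) = -t(3t^3 + t^2 - 5t - 1) for all t ≥ 1.
Base case (t = 1): T(1) = 2, and the closed form gives 2. They agree.
Suppose the result is true for t = p, so T(p) = p(-3p^3 - p^2 + 5p + 1).
Then T(p+1) = T(p) + (-12p^3 - 21p^2 - 5p + 2) = (p(-3p^3 - p^2 + 5p + 1)) + (-12p^3 - 21p^2 - 5p + 2).
Simplifying, T(p+1) = -(p + 1)(3p^3 + 10p^2 + 6p - 2) = -(p+1)(3(p+1)^3 + (p+1)^2 - 5(p+1) - 1),
which is the closed form with t = p+1.
This completes the induction.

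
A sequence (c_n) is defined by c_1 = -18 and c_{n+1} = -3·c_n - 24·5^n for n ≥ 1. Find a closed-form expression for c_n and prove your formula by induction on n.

c_n = (-3)^n - 3·5^n

Computing the first terms: c_1 = -18, c_2 = -66, c_3 = -402. This suggests c_n = (-3)^n - 3·5^n.
Base step (n = 1): the formula gives -18 = -18 = c_1.
Inductive step: suppose the statement holds for some r ≥ 1, so c_r = (-3)^r - 3·5^r.
Then c_{r+1} = -3·c_r - 24·5^r = -3·((-3)^r - 3·5^r) - 24·5^r = (-3)^(r + 1) - 3·5^(r + 1),
which is the claimed formula at n = r+1.
By the principle of mathematical induction, the result holds for all n ≥ 1.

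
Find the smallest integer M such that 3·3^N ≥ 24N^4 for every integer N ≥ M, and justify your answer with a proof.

At N = 10: 177147 < 240000, so the inequality fails and M ≥ 11. We prove 3·3^N ≥ 24N^4 for all N ≥ 11.
When N = 11: 3·3^N = 531441 and 24N^4 = 351384, so 531441 ≥ 351384.
Inductive step: assume the claim holds for N = p, so 3·3^p ≥ 24p^4.
Then 3·3^(p + 1) = 3·(3·3^p) ≥ 3·(24p^4).
Also, for p ≥ 11 we have 3·(24p^4) ≥ 24(p+1)^4, since 3 ≥ (1 + 1/p)^4 for all p ≥ 11.
Combining, 3·3^(p + 1) ≥ 24(p+1)^4.
Hence, by induction on N, the claim holds for every N ≥ 11.
Hence the smallest such M is 11.

M = 11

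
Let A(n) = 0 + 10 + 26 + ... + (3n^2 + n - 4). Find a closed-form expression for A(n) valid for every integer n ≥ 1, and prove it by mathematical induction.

We claim A(n) = n(n - 1)(n + 3) for all n ≥ 1.
Base case (n = 1): A(1) = 0, and the closed form gives 0. They agree.
Inductive step: assume the claim holds for n = k, so A(k) = k(k^2 + 2k - 3).
Then A(k+1) = A(k) + (k(3k + 7)) = (k(k^2 + 2k - 3)) + (k(3k + 7)).
Simplifying, A(k+1) = k(k + 1)(k + 4) = (k+1)((k+1) - 1)((k+1) + 3),
which is the closed form with n = k+1.
This completes the induction.

A(n) = n(n - 1)(n + 3)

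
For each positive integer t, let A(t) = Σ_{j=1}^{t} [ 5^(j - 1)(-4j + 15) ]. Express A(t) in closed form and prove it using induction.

A(t) = 5^t(-t + 4) - 4

We claim A(t) = 5^t(-t + 4) - 4 for all t ≥ 1.
When t = 1: A(1) = 11, and the closed form gives 11. They agree.
Inductive step: suppose the statement holds for some j ≥ 1, so A(j) = 5^j(-j + 4) - 4.
Then A(j+1) = A(j) + (5^j(-4j + 11)) = (5^j(-j + 4) - 4) + (5^j(-4j + 11)).
Simplifying, A(j+1) = -5·5^j·j + 15·5^j - 4 = 5^(j+1)(-(j+1) + 4) - 4,
which is the closed form with t = j+1.
Hence, by induction on t, the claim holds for every t ≥ 1.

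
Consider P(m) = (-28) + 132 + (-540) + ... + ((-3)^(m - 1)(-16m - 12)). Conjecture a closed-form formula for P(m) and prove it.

We claim P(m) = 4(-3)^m(m + 1) - 4 for all m ≥ 1.
When m = 1: P(1) = -28, and the closed form gives -28. They agree.
For the inductive step, assume it holds for an arbitrary p ≥ 1, so P(p) = 4(-3)^p(p + 1) - 4.
Then P(p+1) = P(p) + ((-3)^p(-16p - 28)) = (4(-3)^p(p + 1) - 4) + ((-3)^p(-16p - 28)).
Simplifying, P(p+1) = -12(-3)^p·p - 24(-3)^p - 4 = 4(-3)^(p+1)((p+1) + 1) - 4,
which is the closed form with m = p+1.
By the principle of mathematical induction, the result holds for all m ≥ 1.

P(m) = 4(-3)^m(m + 1) - 4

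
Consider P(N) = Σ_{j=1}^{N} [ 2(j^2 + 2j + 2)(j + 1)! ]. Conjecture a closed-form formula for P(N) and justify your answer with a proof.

P(N) = (2N + 2)(N + 2)! - 4

We claim P(N) = (2N + 2)(N + 2)! - 4 for all N ≥ 1.
When N = 1: P(1) = 20, and the closed form gives 20. They agree.
Suppose the result is true for N = j, so P(j) = (2j + 2)(j + 2)! - 4.
Then P(j+1) = P(j) + (2(j^2 + 4j + 5)(j + 2)!) = ((2j + 2)(j + 2)! - 4) + (2(j^2 + 4j + 5)(j + 2)!).
Simplifying, P(j+1) = (2(j+1) + 2)((j+1) + 2)! - 4,
which is the closed form with N = j+1.
By induction, the statement is established for all N ≥ 1.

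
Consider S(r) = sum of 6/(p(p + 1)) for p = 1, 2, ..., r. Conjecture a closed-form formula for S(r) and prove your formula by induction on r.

S(r) = 6r/(r + 1)

We claim S(r) = 6r/(r + 1) for all r ≥ 1.
Base case (r = 1): S(1) = 3, and the closed form gives 3. They agree.
Suppose the result is true for r = p, so S(p) = 6p/(p + 1).
Then S(p+1) = S(p) + (6/((p + 1)(p + 2))) = (6p/(p + 1)) + (6/((p + 1)(p + 2))).
Simplifying, S(p+1) = 6(p + 1)/(p + 2) = 6(p+1)/((p+1) + 1),
which is the closed form with r = p+1.
Hence, by induction on r, the claim holds for every r ≥ 1.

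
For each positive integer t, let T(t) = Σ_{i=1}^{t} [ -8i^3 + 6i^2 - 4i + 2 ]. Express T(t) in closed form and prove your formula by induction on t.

We claim T(t) = -t(2t^3 + 2t^2 + t - 1) for all t ≥ 1.
Base step (t = 1): T(1) = -4, and the closed form gives -4. They agree.
Inductive step: assume the claim holds for t = i, so T(i) = i(-2i^3 - 2i^2 - i + 1).
Then T(i+1) = T(i) + (-8i^3 - 18i^2 - 16i - 4) = (i(-2i^3 - 2i^2 - i + 1)) + (-8i^3 - 18i^2 - 16i - 4).
Simplifying, T(i+1) = -(i + 1)(2i^3 + 8i^2 + 11i + 4) = -(i+1)(2(i+1)^3 + 2(i+1)^2 + (i+1) - 1),
which is the closed form with t = i+1.
Hence, by induction on t, the claim holds for every t ≥ 1.

T(t) = -t(2t^3 + 2t^2 + t - 1)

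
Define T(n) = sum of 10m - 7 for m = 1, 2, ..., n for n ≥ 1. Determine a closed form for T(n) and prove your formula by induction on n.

We claim T(n) = n(5n - 2) for all n ≥ 1.
For the base case n = 1: T(1) = 3, and the closed form gives 3. They agree.
For the inductive step, assume it holds for an arbitrary m ≥ 1, so T(m) = m(5m - 2).
Then T(m+1) = T(m) + (10m + 3) = (m(5m - 2)) + (10m + 3).
Simplifying, T(m+1) = (m + 1)(5m + 3) = (m+1)(5(m+1) - 2),
which is the closed form with n = m+1.
Hence, by induction on n, the claim holds for every n ≥ 1.

T(n) = n(5n - 2)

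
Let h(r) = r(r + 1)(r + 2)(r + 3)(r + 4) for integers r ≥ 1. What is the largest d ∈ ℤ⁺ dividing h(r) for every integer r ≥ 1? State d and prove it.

d = 120

Computing the first values: h(1) = 120 and h(2) = 720; gcd(120, 720) = 120, so d ≤ 120.
We prove 120 | r(r + 1)(r + 2)(r + 3)(r + 4) for all r ≥ 1 by induction on r.
When r = 1: h(1) = 120 = 120·(1), so 120 | h(1).
For the inductive step, assume it holds for an arbitrary j ≥ 1, i.e. 120 | h(j). Then
h(j+1) − h(j) = (j+1)·(j+2)·(j+3)·(j+4)·(j+5) − j·(j+1)·(j+2)·(j+3)·(j+4) = (j+1)·(j+2)·(j+3)·(j+4)·[(j+5) − j] = 5·(j+1)·(j+2)·(j+3)·(j+4). The product of 4 consecutive integers is divisible by (4)! = 24, so h(j+1) − h(j) is divisible by 5·24 = 120. By the inductive hypothesis 120 | h(j), hence 120 | h(j+1).
By the principle of mathematical induction, the result holds for all r ≥ 1.
Therefore the largest such d is 120.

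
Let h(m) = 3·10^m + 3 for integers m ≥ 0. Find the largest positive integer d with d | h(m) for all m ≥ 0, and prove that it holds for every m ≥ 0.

Computing the first values: h(0) = 6 and h(1) = 33; gcd(6, 33) = 3, so d ≤ 3.
We prove 3 | 3·10^m + 3 for all m ≥ 0 by induction on m.
Base step (m = 0): h(0) = 6 = 3·(2), so 3 | h(0).
For the inductive step, assume it holds for an arbitrary i ≥ 0, i.e. 3 | h(i). Then
h(i+1) = 3·10^(i+1) + 3 = 10·(3·10^i + 3) - 27 = 10·h(i) - 27. The first term is divisible by 3 by the inductive hypothesis, and -27 is divisible by 3. Hence 3 | h(i+1).
Hence, by induction on m, the claim holds for every m ≥ 0.
Therefore the largest such d is 3.

d = 3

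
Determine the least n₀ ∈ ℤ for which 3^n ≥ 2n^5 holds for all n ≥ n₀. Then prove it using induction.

n₀ = 12

At n = 11: 177147 < 322102, so the inequality fails and n₀ ≥ 12. We prove 3^n ≥ 2n^5 for all n ≥ 12.
Base case (n = 12): 3^n = 531441 and 2n^5 = 497664, so 531441 ≥ 497664.
For the inductive step, assume it holds for an arbitrary p ≥ 12, so 3^p ≥ 2p^5.
Then 3^(p + 1) = 3·(3^p) ≥ 3·(2p^5).
Also, for p ≥ 12 we have 3·(2p^5) ≥ 2(p+1)^5, since 3 ≥ (1 + 1/p)^5 for all p ≥ 12.
Combining, 3^(p + 1) ≥ 2(p+1)^5.
By the principle of mathematical induction, the result holds for all n ≥ 12.
Hence the smallest such n₀ is 12.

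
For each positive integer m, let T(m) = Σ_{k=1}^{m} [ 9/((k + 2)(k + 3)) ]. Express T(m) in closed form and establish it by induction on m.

T(m) = 3m/(m + 3)

We claim T(m) = 3m/(m + 3) for all m ≥ 1.
Base case (m = 1): T(1) = 3/4, and the closed form gives 3/4. They agree.
Suppose the result is true for m = k, so T(k) = 3k/(k + 3).
Then T(k+1) = T(k) + (9/((k + 3)(k + 4))) = (3k/(k + 3)) + (9/((k + 3)(k + 4))).
Simplifying, T(k+1) = 3(k + 1)/(k + 4) = 3(k+1)/((k+1) + 3),
which is the closed form with m = k+1.
This completes the induction.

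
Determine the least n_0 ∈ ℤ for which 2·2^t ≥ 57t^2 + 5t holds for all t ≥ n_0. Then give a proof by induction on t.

n_0 = 13

At t = 12: 8192 < 8268, so the inequality fails and n_0 ≥ 13. We prove 2·2^t ≥ 57t^2 + 5t for all t ≥ 13.
Base step (t = 13): 2·2^t = 16384 and 57t^2 + 5t = 9698, so 16384 ≥ 9698.
Inductive step: suppose the statement holds for some k ≥ 13, so 2·2^k ≥ 57k^2 + 5k.
Then 2·2^(k + 1) = 2·(2·2^k) ≥ 2·(57k^2 + 5k).
Also, for k ≥ 13 we have 2·(57k^2 + 5k) ≥ 57(k+1)^2 + 5(k+1), since 2·(57k^2 + 5k) − (57(k+1)^2 + 5(k+1)) = 57k^2 - 109k - 62, which is nonnegative for all k ≥ 13.
Combining, 2·2^(k + 1) ≥ 57(k+1)^2 + 5(k+1).
Hence, by induction on t, the claim holds for every t ≥ 13.
Hence the smallest such n_0 is 13.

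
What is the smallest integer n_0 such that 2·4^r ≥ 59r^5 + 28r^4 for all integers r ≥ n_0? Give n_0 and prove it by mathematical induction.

At r = 11: 8388608 < 9911957, so the inequality fails and n_0 ≥ 12. We prove 2·4^r ≥ 59r^5 + 28r^4 for all r ≥ 12.
Base step (r = 12): 2·4^r = 33554432 and 59r^5 + 28r^4 = 15261696, so 33554432 ≥ 15261696.
For the inductive step, assume it holds for an arbitrary m ≥ 12, so 2·4^m ≥ 59m^5 + 28m^4.
Then 2·4^(m + 1) = 4·(2·4^m) ≥ 4·(59m^5 + 28m^4).
Also, for m ≥ 12 we have 4·(59m^5 + 28m^4) ≥ 59(m+1)^5 + 28(m+1)^4, since 4·(59m^5 + 28m^4) − (59(m+1)^5 + 28(m+1)^4) = 177m^5 - 211m^4 - 702m^3 - 758m^2 - 407m - 87, which is nonnegative for all m ≥ 12.
Combining, 2·4^(m + 1) ≥ 59(m+1)^5 + 28(m+1)^4.
By induction, the statement is established for all r ≥ 12.
Hence the smallest such n_0 is 12.

n_0 = 12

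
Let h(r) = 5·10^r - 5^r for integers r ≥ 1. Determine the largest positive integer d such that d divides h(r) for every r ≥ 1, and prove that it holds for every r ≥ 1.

Computing the first values: h(1) = 45 and h(2) = 475; gcd(45, 475) = 5, so d ≤ 5.
We prove 5 | 5·10^r - 5^r for all r ≥ 1 by induction on r.
For the base case r = 1: h(1) = 45 = 5·(9), so 5 | h(1).
For the inductive step, assume it holds for an arbitrary k ≥ 1, i.e. 5 | h(k). Then
h(k+1) − 10·h(k) = (5·10^(k+1) - 5^(k+1)) − 10·(5·10^k - 5^k) = (-1)·5^k·(5 − 10) = (5)·5^k. Since 5 | h(k) by the inductive hypothesis, 5 | 10·h(k); and 5 | 5 since 5 = 5·1. Therefore 5 | h(k+1).
By the principle of mathematical induction, the result holds for all r ≥ 1.
Therefore the largest such d is 5.

d = 5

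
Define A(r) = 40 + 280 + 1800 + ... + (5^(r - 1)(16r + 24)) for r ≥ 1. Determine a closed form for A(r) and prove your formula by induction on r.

We claim A(r) = 5^r(4r + 5) - 5 for all r ≥ 1.
For the base case r = 1: A(1) = 40, and the closed form gives 40. They agree.
For the inductive step, assume it holds for an arbitrary k ≥ 1, so A(k) = 5^k(4k + 5) - 5.
Then A(k+1) = A(k) + (5^k(16k + 40)) = (5^k(4k + 5) - 5) + (5^k(16k + 40)).
Simplifying, A(k+1) = 20·5^k·k + 45·5^k - 5 = 5^(k+1)(4(k+1) + 5) - 5,
which is the closed form with r = k+1.
This completes the induction.

A(r) = 5^r(4r + 5) - 5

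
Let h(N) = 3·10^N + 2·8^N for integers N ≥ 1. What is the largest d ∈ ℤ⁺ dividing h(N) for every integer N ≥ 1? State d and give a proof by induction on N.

Computing the first values: h(1) = 46 and h(2) = 428; gcd(46, 428) = 2, so d ≤ 2.
We prove 2 | 3·10^N + 2·8^N for all N ≥ 1 by induction on N.
Base case (N = 1): h(1) = 46 = 2·(23), so 2 | h(1).
Suppose the result is true for N = m, i.e. 2 | h(m). Then
h(m+1) − 10·h(m) = (3·10^(m+1) + 2·8^(m+1)) − 10·(3·10^m + 2·8^m) = (2)·8^m·(8 − 10) = (-4)·8^m. Since 2 | h(m) by the inductive hypothesis, 2 | 10·h(m); and 2 | -4 since -4 = 2·-2. Therefore 2 | h(m+1).
By the principle of mathematical induction, the result holds for all N ≥ 1.
Therefore the largest such d is 2.

d = 2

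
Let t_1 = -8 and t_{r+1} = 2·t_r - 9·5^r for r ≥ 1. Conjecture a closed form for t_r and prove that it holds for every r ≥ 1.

t_r = 7·2^(r - 1) - 3·5^r

Computing the first terms: t_1 = -8, t_2 = -61, t_3 = -347. This suggests t_r = 7·2^(r - 1) - 3·5^r.
Base case (r = 1): the formula gives -8 = -8 = t_1.
For the inductive step, assume it holds for an arbitrary k ≥ 1, so t_k = 7·2^(k - 1) - 3·5^k.
Then t_{k+1} = 2·t_k - 9·5^k = 2·(7·2^(k - 1) - 3·5^k) - 9·5^k = 7·2^k - 3·5^(k + 1) = 7·2^((k+1) - 1) - 3·5^(k+1),
which is the claimed formula at r = k+1.
Hence, by induction on r, the claim holds for every r ≥ 1.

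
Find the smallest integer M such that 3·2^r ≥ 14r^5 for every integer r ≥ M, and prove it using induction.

M = 26

At r = 25: 100663296 < 136718750, so the inequality fails and M ≥ 26. We prove 3·2^r ≥ 14r^5 for all r ≥ 26.
Base step (r = 26): 3·2^r = 201326592 and 14r^5 = 166339264, so 201326592 ≥ 166339264.
Inductive step: suppose the statement holds for some m ≥ 26, so 3·2^m ≥ 14m^5.
Then 3·2^(m + 1) = 2·(3·2^m) ≥ 2·(14m^5).
Also, for m ≥ 26 we have 2·(14m^5) ≥ 14(m+1)^5, since 2 ≥ (1 + 1/m)^5 for all m ≥ 26.
Combining, 3·2^(m + 1) ≥ 14(m+1)^5.
By induction, the statement is established for all r ≥ 26.
Hence the smallest such M is 26.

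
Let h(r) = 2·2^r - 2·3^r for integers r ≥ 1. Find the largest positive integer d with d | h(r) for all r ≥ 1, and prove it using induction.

d = 2

Computing the first values: h(1) = -2 and h(2) = -10; gcd(-2, -10) = 2, so d ≤ 2.
We prove 2 | 2·2^r - 2·3^r for all r ≥ 1 by induction on r.
For the base case r = 1: h(1) = -2 = 2·(-1), so 2 | h(1).
For the inductive step, assume it holds for an arbitrary k ≥ 1, i.e. 2 | h(k). Then
h(k+1) − 3·h(k) = (2·2^(k+1) - 2·3^(k+1)) − 3·(2·2^k - 2·3^k) = (2)·2^k·(2 − 3) = (-2)·2^k. Since 2 | h(k) by the inductive hypothesis, 2 | 3·h(k); and 2 | -2 since -2 = 2·-1. Therefore 2 | h(k+1).
By the principle of mathematical induction, the result holds for all r ≥ 1.
Therefore the largest such d is 2.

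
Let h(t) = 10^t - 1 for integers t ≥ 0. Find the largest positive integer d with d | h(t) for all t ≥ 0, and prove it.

d = 9

Computing the first values: h(0) = 0 and h(1) = 9; gcd(0, 9) = 9, so d ≤ 9.
We prove 9 | 10^t - 1 for all t ≥ 0 by induction on t.
When t = 0: h(0) = 0 = 9·(0), so 9 | h(0).
Inductive step: suppose the statement holds for some r ≥ 0, i.e. 9 | h(r). Then
h(r+1) = 10^(r+1) - 1 = 10·(10^r - 1) + 9 = 10·h(r) + 9. The first term is divisible by 9 by the inductive hypothesis, and 9 is divisible by 9. Hence 9 | h(r+1).
This completes the induction.
Therefore the largest such d is 9.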